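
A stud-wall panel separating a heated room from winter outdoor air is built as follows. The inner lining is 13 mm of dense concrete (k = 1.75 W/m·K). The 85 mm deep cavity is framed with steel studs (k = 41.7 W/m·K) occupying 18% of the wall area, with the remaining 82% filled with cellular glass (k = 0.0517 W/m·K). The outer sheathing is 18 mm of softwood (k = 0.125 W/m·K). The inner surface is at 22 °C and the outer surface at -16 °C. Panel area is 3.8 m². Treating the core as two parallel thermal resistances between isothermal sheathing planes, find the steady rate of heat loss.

Sheathing layers in series; stud and cavity paths in parallel between them.
R_inner = 0.013/(1.75×3.8) = 0.001955 K/W
R_stud  = 0.085/(41.7×0.18×3.8) = 0.00298 K/W
R_cav   = 0.085/(0.0517×0.82×3.8) = 0.5276 K/W
1/R_core = 1/R_stud + 1/R_cav → R_core = 0.002963 K/W
R_outer = 0.018/(0.125×3.8) = 0.03789 K/W
R_total = 0.04281 K/W
Q = ΔT/R_total = 38/0.04281

Q ≈ 888 W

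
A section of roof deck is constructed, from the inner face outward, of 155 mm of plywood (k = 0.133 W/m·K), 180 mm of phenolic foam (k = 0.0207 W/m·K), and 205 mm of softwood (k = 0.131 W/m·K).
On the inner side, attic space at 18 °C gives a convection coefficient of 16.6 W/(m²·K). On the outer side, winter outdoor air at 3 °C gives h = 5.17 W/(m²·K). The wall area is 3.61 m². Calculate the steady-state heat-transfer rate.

Thermal resistances in series:
R_inner film = 1/(h_i·A) = 1/(16.6×3.61) = 0.01669 K/W
R_plywood = L/(kA) = 0.155/(0.133×3.61) = 0.3228 K/W
R_phenolic foam = L/(kA) = 0.18/(0.0207×3.61) = 2.409 K/W
R_softwood = L/(kA) = 0.205/(0.131×3.61) = 0.4335 K/W
R_outer film = 1/(h_o·A) = 1/(5.17×3.61) = 0.05358 K/W
R_total = 3.235 K/W
Q = ΔT / R_total = 15 / 3.235

Q ≈ 4.64 W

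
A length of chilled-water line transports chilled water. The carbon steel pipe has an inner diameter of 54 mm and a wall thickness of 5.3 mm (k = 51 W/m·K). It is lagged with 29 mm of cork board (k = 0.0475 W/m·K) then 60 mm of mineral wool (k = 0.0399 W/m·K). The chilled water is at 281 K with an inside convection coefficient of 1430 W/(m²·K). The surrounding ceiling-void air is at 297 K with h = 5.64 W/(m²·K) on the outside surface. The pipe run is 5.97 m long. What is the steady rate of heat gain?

Q ≈ 18.7 W

Per-layer cylindrical resistances, series-summed:
R_inner film = 1/(h_i·2πr₁L) = 1/(1430×2π×0.027×5.97) = 6.905×10^-4 K/W
R_carbon steel pipe wall = ln(32.3/27)/(2π×51×5.97) = 9.369×10^-5 K/W
R_cork board = ln(61.3/32.3)/(2π×0.0475×5.97) = 0.3596 K/W
R_mineral wool = ln(121.3/61.3)/(2π×0.0399×5.97) = 0.456 K/W
R_outer film = 1/(h_o·2πr_oL) = 1/(5.64×2π×0.1213×5.97) = 0.03897 K/W
R_total = 0.8554 K/W
Q = ΔT/R_total = 16/0.8554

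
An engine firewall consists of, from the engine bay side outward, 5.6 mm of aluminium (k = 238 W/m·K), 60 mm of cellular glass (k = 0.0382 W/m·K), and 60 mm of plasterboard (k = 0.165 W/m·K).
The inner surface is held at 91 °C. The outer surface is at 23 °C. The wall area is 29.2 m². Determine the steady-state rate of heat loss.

Treating each layer as a thermal resistance in series:
R_aluminium = L/(kA) = 0.0056/(238×29.2) = 8.058×10^-7 K/W
R_cellular glass = L/(kA) = 0.06/(0.0382×29.2) = 0.05379 K/W
R_plasterboard = L/(kA) = 0.06/(0.165×29.2) = 0.01245 K/W
R_total = 0.06624 K/W
Q = ΔT / R_total = 68 / 0.06624

Q ≈ 1030 W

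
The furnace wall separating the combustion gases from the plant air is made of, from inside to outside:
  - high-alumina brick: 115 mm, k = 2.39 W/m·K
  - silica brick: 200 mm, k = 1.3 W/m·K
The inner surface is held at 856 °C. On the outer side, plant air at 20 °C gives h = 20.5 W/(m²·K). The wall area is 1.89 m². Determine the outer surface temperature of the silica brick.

T ≈ 183 °C

Using the resistance-network approach (series):
R_high-alumina brick = L/(kA) = 0.115/(2.39×1.89) = 0.02546 K/W
R_silica brick = L/(kA) = 0.2/(1.3×1.89) = 0.0814 K/W
R_outer film = 1/(h_o·A) = 1/(20.5×1.89) = 0.02581 K/W
R_total = 0.1327 K/W;  Q = ΔT/R_total = 836/0.1327 = 6301 W
T_interface = T_inner − Q·ΣR(inner→interface) = 856 − 6300×0.1069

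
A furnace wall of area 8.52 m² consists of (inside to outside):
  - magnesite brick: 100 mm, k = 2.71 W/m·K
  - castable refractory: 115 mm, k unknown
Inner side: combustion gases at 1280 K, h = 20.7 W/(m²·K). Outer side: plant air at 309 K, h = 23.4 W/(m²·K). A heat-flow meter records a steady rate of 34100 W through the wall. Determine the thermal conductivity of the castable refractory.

k ≈ 1 W/(m·K)

Treating each layer as a thermal resistance in series:
R_inner film = 1/(h_i·A) = 1/(20.7×8.52) = 0.00567 K/W
R_magnesite brick = L/(kA) = 0.1/(2.71×8.52) = 0.004331 K/W
R_outer film = 1/(h_o·A) = 1/(23.4×8.52) = 0.005016 K/W
Sum of known resistances R_other = 0.01502 K/W
Total R = ΔT/Q = 971/34100 = 0.02848 K/W
R_castable refractory = R_total − R_other = 0.01346 K/W
k = L/(R·A) = 0.115/(0.01346×8.52)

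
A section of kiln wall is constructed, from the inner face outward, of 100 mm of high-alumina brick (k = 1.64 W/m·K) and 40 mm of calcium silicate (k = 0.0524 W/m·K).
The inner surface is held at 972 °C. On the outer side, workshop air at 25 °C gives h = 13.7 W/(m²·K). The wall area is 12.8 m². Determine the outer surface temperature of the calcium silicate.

Series thermal resistances:
R_high-alumina brick = L/(kA) = 0.1/(1.64×12.8) = 0.004764 K/W
R_calcium silicate = L/(kA) = 0.04/(0.0524×12.8) = 0.05964 K/W
R_outer film = 1/(h_o·A) = 1/(13.7×12.8) = 0.005703 K/W
R_total = 0.0701 K/W;  Q = ΔT/R_total = 947/0.0701 = 13510 W
T_interface = T_inner − Q·ΣR(inner→interface) = 972 − 13500×0.0644

T ≈ 102 °C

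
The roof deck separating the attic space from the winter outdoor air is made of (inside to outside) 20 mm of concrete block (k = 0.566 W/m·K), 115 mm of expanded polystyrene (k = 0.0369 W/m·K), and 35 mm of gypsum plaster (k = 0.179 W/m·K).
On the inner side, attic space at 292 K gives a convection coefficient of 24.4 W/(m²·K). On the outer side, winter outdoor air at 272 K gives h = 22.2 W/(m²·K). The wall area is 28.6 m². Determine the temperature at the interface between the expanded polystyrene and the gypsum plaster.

T ≈ 273 K

Treating each layer as a thermal resistance in series:
R_inner film = 1/(h_i·A) = 1/(24.4×28.6) = 0.001433 K/W
R_concrete block = L/(kA) = 0.02/(0.566×28.6) = 0.001236 K/W
R_expanded polystyrene = L/(kA) = 0.115/(0.0369×28.6) = 0.109 K/W
R_gypsum plaster = L/(kA) = 0.035/(0.179×28.6) = 0.006837 K/W
R_outer film = 1/(h_o·A) = 1/(22.2×28.6) = 0.001575 K/W
R_total = 0.12 K/W;  Q = ΔT/R_total = 20/0.12 = 166.6 W
T_interface = T_inner − Q·ΣR(inner→interface) = 292 − 167×0.1116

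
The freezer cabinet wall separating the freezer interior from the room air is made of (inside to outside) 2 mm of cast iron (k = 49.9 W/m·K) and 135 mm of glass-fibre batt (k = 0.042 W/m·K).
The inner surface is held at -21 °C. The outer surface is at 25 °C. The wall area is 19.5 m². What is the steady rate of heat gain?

Q ≈ 279 W

Using the resistance-network approach (series):
R_cast iron = L/(kA) = 0.002/(49.9×19.5) = 2.055×10^-6 K/W
R_glass-fibre batt = L/(kA) = 0.135/(0.042×19.5) = 0.1648 K/W
R_total = 0.1648 K/W
Q = ΔT / R_total = 46 / 0.1648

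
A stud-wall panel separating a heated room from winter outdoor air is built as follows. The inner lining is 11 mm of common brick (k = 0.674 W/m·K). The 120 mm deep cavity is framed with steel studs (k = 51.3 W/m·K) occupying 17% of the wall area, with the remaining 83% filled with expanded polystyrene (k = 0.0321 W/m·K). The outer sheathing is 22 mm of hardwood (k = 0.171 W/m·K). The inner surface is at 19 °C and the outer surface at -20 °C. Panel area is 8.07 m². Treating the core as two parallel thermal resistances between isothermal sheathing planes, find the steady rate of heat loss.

Sheathing layers in series; stud and cavity paths in parallel between them.
R_inner = 0.011/(0.674×8.07) = 0.002022 K/W
R_stud  = 0.12/(51.3×0.17×8.07) = 0.001705 K/W
R_cav   = 0.12/(0.0321×0.83×8.07) = 0.5581 K/W
1/R_core = 1/R_stud + 1/R_cav → R_core = 0.0017 K/W
R_outer = 0.022/(0.171×8.07) = 0.01594 K/W
R_total = 0.01966 K/W
Q = ΔT/R_total = 39/0.01966

Q ≈ 1980 W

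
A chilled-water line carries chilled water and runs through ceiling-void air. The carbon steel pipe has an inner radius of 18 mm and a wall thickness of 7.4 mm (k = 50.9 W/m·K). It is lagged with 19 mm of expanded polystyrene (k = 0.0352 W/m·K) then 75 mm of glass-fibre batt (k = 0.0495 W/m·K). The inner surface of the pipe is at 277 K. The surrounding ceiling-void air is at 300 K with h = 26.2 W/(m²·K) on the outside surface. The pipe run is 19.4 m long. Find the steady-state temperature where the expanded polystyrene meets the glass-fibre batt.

T ≈ 287 K

Per-layer cylindrical resistances, series-summed:
R_carbon steel pipe wall = ln(25.4/18)/(2π×50.9×19.4) = 5.551×10^-5 K/W
R_expanded polystyrene = ln(44.4/25.4)/(2π×0.0352×19.4) = 0.1302 K/W
R_glass-fibre batt = ln(119.4/44.4)/(2π×0.0495×19.4) = 0.164 K/W
R_outer film = 1/(h_o·2πr_oL) = 1/(26.2×2π×0.1194×19.4) = 0.002622 K/W
R_total = 0.2968 K/W
Q = ΔT/R_total = 23/0.2968
Q = 77.5 W
T_interface = T_inner + Q·ΣR(inner→interface) = 277 + 77.5×0.1302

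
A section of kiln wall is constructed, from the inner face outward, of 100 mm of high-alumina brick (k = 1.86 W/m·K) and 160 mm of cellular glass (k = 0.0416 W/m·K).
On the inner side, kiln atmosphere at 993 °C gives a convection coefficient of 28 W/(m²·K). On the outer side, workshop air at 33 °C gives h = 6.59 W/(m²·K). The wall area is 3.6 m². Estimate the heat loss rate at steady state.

Using the resistance-network approach (series):
R_inner film = 1/(h_i·A) = 1/(28×3.6) = 0.009921 K/W
R_high-alumina brick = L/(kA) = 0.1/(1.86×3.6) = 0.01493 K/W
R_cellular glass = L/(kA) = 0.16/(0.0416×3.6) = 1.068 K/W
R_outer film = 1/(h_o·A) = 1/(6.59×3.6) = 0.04215 K/W
R_total = 1.135 K/W
Q = ΔT / R_total = 960 / 1.135

Q ≈ 846 W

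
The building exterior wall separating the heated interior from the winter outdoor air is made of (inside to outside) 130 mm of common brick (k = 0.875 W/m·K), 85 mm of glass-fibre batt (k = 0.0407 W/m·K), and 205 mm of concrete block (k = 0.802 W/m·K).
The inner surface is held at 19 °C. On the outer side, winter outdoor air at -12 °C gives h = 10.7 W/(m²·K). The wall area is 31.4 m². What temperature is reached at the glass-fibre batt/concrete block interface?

Series thermal resistances:
R_common brick = L/(kA) = 0.13/(0.875×31.4) = 0.004732 K/W
R_glass-fibre batt = L/(kA) = 0.085/(0.0407×31.4) = 0.06651 K/W
R_concrete block = L/(kA) = 0.205/(0.802×31.4) = 0.00814 K/W
R_outer film = 1/(h_o·A) = 1/(10.7×31.4) = 0.002976 K/W
R_total = 0.08236 K/W;  Q = ΔT/R_total = 31/0.08236 = 376.4 W
T_interface = T_inner − Q·ΣR(inner→interface) = 19 − 376×0.07124

T ≈ -7.82 °C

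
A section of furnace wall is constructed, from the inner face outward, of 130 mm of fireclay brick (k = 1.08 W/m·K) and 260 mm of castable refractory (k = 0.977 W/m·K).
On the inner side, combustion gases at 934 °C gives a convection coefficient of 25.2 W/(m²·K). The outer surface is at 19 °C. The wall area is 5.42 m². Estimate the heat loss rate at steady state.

Series thermal resistances:
R_inner film = 1/(h_i·A) = 1/(25.2×5.42) = 0.007322 K/W
R_fireclay brick = L/(kA) = 0.13/(1.08×5.42) = 0.02221 K/W
R_castable refractory = L/(kA) = 0.26/(0.977×5.42) = 0.0491 K/W
R_total = 0.07863 K/W
Q = ΔT / R_total = 915 / 0.07863

Q ≈ 11600 W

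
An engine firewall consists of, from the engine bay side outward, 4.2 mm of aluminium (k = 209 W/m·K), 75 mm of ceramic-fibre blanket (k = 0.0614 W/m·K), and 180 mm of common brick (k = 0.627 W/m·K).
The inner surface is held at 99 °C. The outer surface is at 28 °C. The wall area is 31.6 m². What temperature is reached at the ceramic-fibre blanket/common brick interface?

T ≈ 41.5 °C

Series thermal resistances:
R_aluminium = L/(kA) = 0.0042/(209×31.6) = 6.359×10^-7 K/W
R_ceramic-fibre blanket = L/(kA) = 0.075/(0.0614×31.6) = 0.03866 K/W
R_common brick = L/(kA) = 0.18/(0.627×31.6) = 0.009085 K/W
R_total = 0.04774 K/W;  Q = ΔT/R_total = 71/0.04774 = 1487 W
T_interface = T_inner − Q·ΣR(inner→interface) = 99 − 1490×0.03866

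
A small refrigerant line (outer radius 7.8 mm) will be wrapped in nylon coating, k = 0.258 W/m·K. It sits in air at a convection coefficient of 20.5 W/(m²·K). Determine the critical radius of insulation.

For a cylinder r_cr = k/h = 0.258/20.5
r_cr = 12.6 mm; since the bare radius (7.8 mm) is below r_cr, adding a thin layer of insulation will *increase* heat loss.

r_cr ≈ 12.6 mm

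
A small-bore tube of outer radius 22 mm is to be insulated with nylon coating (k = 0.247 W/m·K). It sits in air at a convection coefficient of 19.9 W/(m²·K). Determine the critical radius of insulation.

For a cylinder r_cr = k/h = 0.247/19.9
r_cr = 12.4 mm; since the bare radius (22 mm) is above r_cr, any added insulation will reduce heat loss.

r_cr ≈ 12.4 mm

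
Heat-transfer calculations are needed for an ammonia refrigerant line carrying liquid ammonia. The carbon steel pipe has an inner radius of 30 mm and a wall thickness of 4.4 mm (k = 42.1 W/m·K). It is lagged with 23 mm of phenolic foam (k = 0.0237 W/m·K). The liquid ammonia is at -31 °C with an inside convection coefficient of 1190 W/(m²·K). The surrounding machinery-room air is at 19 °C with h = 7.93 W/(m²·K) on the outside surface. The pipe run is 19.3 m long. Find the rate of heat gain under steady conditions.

Cylindrical conduction, so R = ln(r₂/r₁)/(2πkL) per layer, in series:
R_inner film = 1/(h_i·2πr₁L) = 1/(1190×2π×0.03×19.3) = 2.31×10^-4 K/W
R_carbon steel pipe wall = ln(34.4/30)/(2π×42.1×19.3) = 2.681×10^-5 K/W
R_phenolic foam = ln(57.4/34.4)/(2π×0.0237×19.3) = 0.1781 K/W
R_outer film = 1/(h_o·2πr_oL) = 1/(7.93×2π×0.0574×19.3) = 0.01812 K/W
R_total = 0.1965 K/W
Q = ΔT/R_total = 50/0.1965

Q ≈ 254 W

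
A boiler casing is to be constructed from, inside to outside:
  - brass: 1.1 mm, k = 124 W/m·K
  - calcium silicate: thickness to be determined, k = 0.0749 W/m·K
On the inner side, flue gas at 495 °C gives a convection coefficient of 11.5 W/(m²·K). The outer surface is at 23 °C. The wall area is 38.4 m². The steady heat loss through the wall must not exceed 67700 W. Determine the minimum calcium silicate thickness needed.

L ≈ 13.5 mm

Treating each layer as a thermal resistance in series:
R_inner film = 1/(h_i·A) = 1/(11.5×38.4) = 0.002264 K/W
R_brass = L/(kA) = 0.0011/(124×38.4) = 2.31×10^-7 K/W
Sum of the known resistances R_other = 0.002265 K/W
Required total resistance R_tot = ΔT/Q_allow = 472/67700 = 0.006972 K/W
R_calcium silicate = R_tot − R_other = 0.004707 K/W
L = R·k·A = 0.004707×0.0749×38.4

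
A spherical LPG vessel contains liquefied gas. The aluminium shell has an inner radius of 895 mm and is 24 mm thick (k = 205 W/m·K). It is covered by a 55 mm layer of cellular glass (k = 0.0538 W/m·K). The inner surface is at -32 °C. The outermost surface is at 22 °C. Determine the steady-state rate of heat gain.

Radial (spherical) resistances in series:
R_aluminium shell = (1/0.895 − 1/0.919)/(4π×205) = 1.133×10^-5 K/W
R_cellular glass = (1/0.919 − 1/0.974)/(4π×0.0538) = 0.09089 K/W
R_total = 0.0909 K/W
Q = ΔT/R_total = 54/0.0909

Q ≈ 594 W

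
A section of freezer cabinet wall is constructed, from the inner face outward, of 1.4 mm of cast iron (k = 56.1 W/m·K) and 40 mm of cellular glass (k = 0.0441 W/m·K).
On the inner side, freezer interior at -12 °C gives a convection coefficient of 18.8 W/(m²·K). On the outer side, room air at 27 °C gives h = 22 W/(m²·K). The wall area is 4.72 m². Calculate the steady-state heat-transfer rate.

Thermal resistances in series:
R_inner film = 1/(h_i·A) = 1/(18.8×4.72) = 0.01127 K/W
R_cast iron = L/(kA) = 0.0014/(56.1×4.72) = 5.287×10^-6 K/W
R_cellular glass = L/(kA) = 0.04/(0.0441×4.72) = 0.1922 K/W
R_outer film = 1/(h_o·A) = 1/(22×4.72) = 0.00963 K/W
R_total = 0.2131 K/W
Q = ΔT / R_total = 39 / 0.2131

Q ≈ 183 W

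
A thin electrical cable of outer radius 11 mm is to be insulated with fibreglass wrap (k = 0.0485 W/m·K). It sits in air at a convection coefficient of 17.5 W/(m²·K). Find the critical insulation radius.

For a cylinder r_cr = k/h = 0.0485/17.5
r_cr = 2.77 mm; since the bare radius (11 mm) is above r_cr, any added insulation will reduce heat loss.

r_cr ≈ 2.77 mm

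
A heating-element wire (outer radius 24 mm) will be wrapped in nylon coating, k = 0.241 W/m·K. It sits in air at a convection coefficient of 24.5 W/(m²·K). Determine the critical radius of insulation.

r_cr ≈ 9.84 mm

For a cylinder r_cr = k/h = 0.241/24.5
r_cr = 9.84 mm; since the bare radius (24 mm) is above r_cr, any added insulation will reduce heat loss.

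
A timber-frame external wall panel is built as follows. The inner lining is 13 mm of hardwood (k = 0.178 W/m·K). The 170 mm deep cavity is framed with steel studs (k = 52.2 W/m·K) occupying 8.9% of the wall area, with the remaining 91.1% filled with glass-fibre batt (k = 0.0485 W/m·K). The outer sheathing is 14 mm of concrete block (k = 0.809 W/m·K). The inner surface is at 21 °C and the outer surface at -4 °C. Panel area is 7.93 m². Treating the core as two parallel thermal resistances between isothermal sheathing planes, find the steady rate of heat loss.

Sheathing layers in series; stud and cavity paths in parallel between them.
R_inner = 0.013/(0.178×7.93) = 0.00921 K/W
R_stud  = 0.17/(52.2×0.089×7.93) = 0.004614 K/W
R_cav   = 0.17/(0.0485×0.911×7.93) = 0.4852 K/W
1/R_core = 1/R_stud + 1/R_cav → R_core = 0.004571 K/W
R_outer = 0.014/(0.809×7.93) = 0.002182 K/W
R_total = 0.01596 K/W
Q = ΔT/R_total = 25/0.01596

Q ≈ 1570 W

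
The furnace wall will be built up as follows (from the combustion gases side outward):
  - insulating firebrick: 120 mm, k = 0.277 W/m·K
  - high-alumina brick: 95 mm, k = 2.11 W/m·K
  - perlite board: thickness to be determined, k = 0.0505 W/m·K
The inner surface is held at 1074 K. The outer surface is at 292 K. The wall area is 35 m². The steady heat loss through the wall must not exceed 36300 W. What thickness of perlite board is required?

L ≈ 13.9 mm

Using the resistance-network approach (series):
R_insulating firebrick = L/(kA) = 0.12/(0.277×35) = 0.01238 K/W
R_high-alumina brick = L/(kA) = 0.095/(2.11×35) = 0.001286 K/W
Sum of the known resistances R_other = 0.01366 K/W
Required total resistance R_tot = ΔT/Q_allow = 782/36300 = 0.02154 K/W
R_perlite board = R_tot − R_other = 0.007879 K/W
L = R·k·A = 0.007879×0.0505×35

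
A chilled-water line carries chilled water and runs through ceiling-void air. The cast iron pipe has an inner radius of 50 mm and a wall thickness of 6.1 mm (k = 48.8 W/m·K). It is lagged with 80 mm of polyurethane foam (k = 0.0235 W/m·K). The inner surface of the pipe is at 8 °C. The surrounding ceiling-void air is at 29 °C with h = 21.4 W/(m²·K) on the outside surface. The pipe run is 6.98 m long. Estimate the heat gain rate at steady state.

Q ≈ 24.2 W

Per-layer cylindrical resistances, series-summed:
R_cast iron pipe wall = ln(56.1/50)/(2π×48.8×6.98) = 5.379×10^-5 K/W
R_polyurethane foam = ln(136.1/56.1)/(2π×0.0235×6.98) = 0.8599 K/W
R_outer film = 1/(h_o·2πr_oL) = 1/(21.4×2π×0.1361×6.98) = 0.007829 K/W
R_total = 0.8678 K/W
Q = ΔT/R_total = 21/0.8678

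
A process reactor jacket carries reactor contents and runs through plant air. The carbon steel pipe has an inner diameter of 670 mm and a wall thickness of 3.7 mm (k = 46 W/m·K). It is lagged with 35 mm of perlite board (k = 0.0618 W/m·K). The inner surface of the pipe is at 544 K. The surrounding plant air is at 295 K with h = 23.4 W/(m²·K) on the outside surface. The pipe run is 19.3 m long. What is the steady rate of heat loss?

Per-layer cylindrical resistances, series-summed:
R_carbon steel pipe wall = ln(338.7/335)/(2π×46×19.3) = 1.969×10^-6 K/W
R_perlite board = ln(373.7/338.7)/(2π×0.0618×19.3) = 0.01312 K/W
R_outer film = 1/(h_o·2πr_oL) = 1/(23.4×2π×0.3737×19.3) = 9.43×10^-4 K/W
R_total = 0.01407 K/W
Q = ΔT/R_total = 249/0.01407

Q ≈ 17700 W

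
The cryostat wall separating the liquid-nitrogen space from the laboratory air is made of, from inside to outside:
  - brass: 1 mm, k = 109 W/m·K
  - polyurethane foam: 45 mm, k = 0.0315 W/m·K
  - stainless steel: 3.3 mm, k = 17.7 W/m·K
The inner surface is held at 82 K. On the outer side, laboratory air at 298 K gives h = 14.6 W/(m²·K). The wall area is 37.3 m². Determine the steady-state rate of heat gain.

Q ≈ 5380 W

Model the wall as resistances in series:
R_brass = L/(kA) = 0.001/(109×37.3) = 2.46×10^-7 K/W
R_polyurethane foam = L/(kA) = 0.045/(0.0315×37.3) = 0.0383 K/W
R_stainless steel = L/(kA) = 0.0033/(17.7×37.3) = 4.998×10^-6 K/W
R_outer film = 1/(h_o·A) = 1/(14.6×37.3) = 0.001836 K/W
R_total = 0.04014 K/W
Q = ΔT / R_total = 216 / 0.04014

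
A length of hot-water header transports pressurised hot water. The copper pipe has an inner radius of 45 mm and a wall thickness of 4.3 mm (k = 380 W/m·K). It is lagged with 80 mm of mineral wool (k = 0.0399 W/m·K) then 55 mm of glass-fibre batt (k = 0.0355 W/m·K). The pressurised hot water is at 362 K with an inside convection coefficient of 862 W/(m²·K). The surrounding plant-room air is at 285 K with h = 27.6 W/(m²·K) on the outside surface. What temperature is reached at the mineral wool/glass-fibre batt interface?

T ≈ 308 K

Treating each annulus and film as a series resistance:
R_inner film = 1/(h_i·2πr₁L) = 1/(862×2π×0.045×1) = 0.004103 K/W
R_copper pipe wall = ln(49.3/45)/(2π×380×1) = 3.822×10^-5 K/W
R_mineral wool = ln(129.3/49.3)/(2π×0.0399×1) = 3.846 K/W
R_glass-fibre batt = ln(184.3/129.3)/(2π×0.0355×1) = 1.589 K/W
R_outer film = 1/(h_o·2πr_oL) = 1/(27.6×2π×0.1843×1) = 0.03129 K/W
R_total = 5.471 K/W
Q = ΔT/R_total = 77/5.471
Q = 14.1 W/m
T_interface = T_inner − Q·ΣR(inner→interface) = 362 − 14.1×3.85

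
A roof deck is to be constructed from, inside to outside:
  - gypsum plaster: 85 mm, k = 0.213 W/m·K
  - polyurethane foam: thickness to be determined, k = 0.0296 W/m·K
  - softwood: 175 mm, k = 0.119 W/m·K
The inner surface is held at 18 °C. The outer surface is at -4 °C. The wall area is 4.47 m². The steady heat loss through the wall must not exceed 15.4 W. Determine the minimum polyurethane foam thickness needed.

L ≈ 134 mm

Series thermal resistances:
R_gypsum plaster = L/(kA) = 0.085/(0.213×4.47) = 0.08928 K/W
R_softwood = L/(kA) = 0.175/(0.119×4.47) = 0.329 K/W
Sum of the known resistances R_other = 0.4183 K/W
Required total resistance R_tot = ΔT/Q_allow = 22/15.4 = 1.429 K/W
R_polyurethane foam = R_tot − R_other = 1.01 K/W
L = R·k·A = 1.01×0.0296×4.47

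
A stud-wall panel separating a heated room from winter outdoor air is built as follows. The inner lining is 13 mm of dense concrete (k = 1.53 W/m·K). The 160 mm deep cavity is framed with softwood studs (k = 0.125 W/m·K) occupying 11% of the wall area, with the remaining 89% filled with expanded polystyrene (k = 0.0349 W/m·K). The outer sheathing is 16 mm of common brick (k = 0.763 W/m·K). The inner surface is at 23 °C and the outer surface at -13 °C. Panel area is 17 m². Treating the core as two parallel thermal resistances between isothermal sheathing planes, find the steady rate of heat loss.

Sheathing layers in series; stud and cavity paths in parallel between them.
R_inner = 0.013/(1.53×17) = 4.998×10^-4 K/W
R_stud  = 0.16/(0.125×0.11×17) = 0.6845 K/W
R_cav   = 0.16/(0.0349×0.89×17) = 0.303 K/W
1/R_core = 1/R_stud + 1/R_cav → R_core = 0.21 K/W
R_outer = 0.016/(0.763×17) = 0.001234 K/W
R_total = 0.2118 K/W
Q = ΔT/R_total = 36/0.2118

Q ≈ 170 W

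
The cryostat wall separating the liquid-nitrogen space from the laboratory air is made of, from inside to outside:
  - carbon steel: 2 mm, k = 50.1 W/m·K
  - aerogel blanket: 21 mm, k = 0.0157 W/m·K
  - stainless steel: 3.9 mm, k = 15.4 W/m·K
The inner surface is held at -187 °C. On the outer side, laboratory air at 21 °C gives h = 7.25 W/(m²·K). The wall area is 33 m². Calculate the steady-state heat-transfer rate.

Thermal resistances in series:
R_carbon steel = L/(kA) = 0.002/(50.1×33) = 1.21×10^-6 K/W
R_aerogel blanket = L/(kA) = 0.021/(0.0157×33) = 0.04053 K/W
R_stainless steel = L/(kA) = 0.0039/(15.4×33) = 7.674×10^-6 K/W
R_outer film = 1/(h_o·A) = 1/(7.25×33) = 0.00418 K/W
R_total = 0.04472 K/W
Q = ΔT / R_total = 208 / 0.04472

Q ≈ 4650 W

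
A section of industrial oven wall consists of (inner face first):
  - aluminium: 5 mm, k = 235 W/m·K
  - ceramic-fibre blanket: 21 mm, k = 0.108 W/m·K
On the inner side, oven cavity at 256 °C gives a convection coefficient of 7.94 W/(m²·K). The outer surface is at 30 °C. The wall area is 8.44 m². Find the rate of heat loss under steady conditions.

Treating each layer as a thermal resistance in series:
R_inner film = 1/(h_i·A) = 1/(7.94×8.44) = 0.01492 K/W
R_aluminium = L/(kA) = 0.005/(235×8.44) = 2.521×10^-6 K/W
R_ceramic-fibre blanket = L/(kA) = 0.021/(0.108×8.44) = 0.02304 K/W
R_total = 0.03796 K/W
Q = ΔT / R_total = 226 / 0.03796

Q ≈ 5950 W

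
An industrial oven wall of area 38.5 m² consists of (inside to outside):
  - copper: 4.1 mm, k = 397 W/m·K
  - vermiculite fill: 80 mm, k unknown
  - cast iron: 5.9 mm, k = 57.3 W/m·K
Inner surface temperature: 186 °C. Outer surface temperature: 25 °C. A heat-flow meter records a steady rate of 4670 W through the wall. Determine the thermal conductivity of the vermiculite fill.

Treating each layer as a thermal resistance in series:
R_copper = L/(kA) = 0.0041/(397×38.5) = 2.682×10^-7 K/W
R_cast iron = L/(kA) = 0.0059/(57.3×38.5) = 2.674×10^-6 K/W
Sum of known resistances R_other = 2.943×10^-6 K/W
Total R = ΔT/Q = 161/4670 = 0.03448 K/W
R_vermiculite fill = R_total − R_other = 0.03447 K/W
k = L/(R·A) = 0.08/(0.03447×38.5)

k ≈ 0.0603 W/(m·K)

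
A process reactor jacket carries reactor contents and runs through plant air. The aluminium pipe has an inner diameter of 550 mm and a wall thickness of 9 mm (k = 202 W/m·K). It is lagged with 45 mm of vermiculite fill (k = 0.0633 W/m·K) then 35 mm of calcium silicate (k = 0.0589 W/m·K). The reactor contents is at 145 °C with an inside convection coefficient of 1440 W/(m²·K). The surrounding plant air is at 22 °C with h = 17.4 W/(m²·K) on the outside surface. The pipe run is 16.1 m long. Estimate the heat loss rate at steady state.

Q ≈ 2960 W

For a radial system each layer contributes R = ln(r_out/r_in)/(2πkL); films add R = 1/(hA).
R_inner film = 1/(h_i·2πr₁L) = 1/(1440×2π×0.275×16.1) = 2.496×10^-5 K/W
R_aluminium pipe wall = ln(284/275)/(2π×202×16.1) = 1.576×10^-6 K/W
R_vermiculite fill = ln(329/284)/(2π×0.0633×16.1) = 0.02297 K/W
R_calcium silicate = ln(364/329)/(2π×0.0589×16.1) = 0.01697 K/W
R_outer film = 1/(h_o·2πr_oL) = 1/(17.4×2π×0.364×16.1) = 0.001561 K/W
R_total = 0.04152 K/W
Q = ΔT/R_total = 123/0.04152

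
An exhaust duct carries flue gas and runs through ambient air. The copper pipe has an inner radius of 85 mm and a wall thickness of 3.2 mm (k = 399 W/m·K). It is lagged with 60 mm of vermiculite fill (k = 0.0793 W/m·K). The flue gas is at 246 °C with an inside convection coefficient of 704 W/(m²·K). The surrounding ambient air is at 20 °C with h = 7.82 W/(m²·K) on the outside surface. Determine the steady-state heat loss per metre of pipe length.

q′ ≈ 191 W/m

Radial resistances (cylindrical: R_cond = ln(r_o/r_i)/(2πkL), R_conv = 1/(h·2πrL)):
R_inner film = 1/(h_i·2πr₁L) = 1/(704×2π×0.085×1) = 0.00266 K/W
R_copper pipe wall = ln(88.2/85)/(2π×399×1) = 1.474×10^-5 K/W
R_vermiculite fill = ln(148.2/88.2)/(2π×0.0793×1) = 1.042 K/W
R_outer film = 1/(h_o·2πr_oL) = 1/(7.82×2π×0.1482×1) = 0.1373 K/W
R_total = 1.182 K/W
Q = ΔT/R_total = 226/1.182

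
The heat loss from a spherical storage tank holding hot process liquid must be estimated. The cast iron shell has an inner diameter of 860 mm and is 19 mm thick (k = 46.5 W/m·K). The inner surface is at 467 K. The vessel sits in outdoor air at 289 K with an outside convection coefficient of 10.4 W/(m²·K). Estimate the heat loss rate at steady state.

For a spherical shell R = (1/r₁ − 1/r₂)/(4πk); film R = 1/(h·4πr²). In series:
R_cast iron shell = (1/0.43 − 1/0.449)/(4π×46.5) = 1.684×10^-4 K/W
R_outer film = 1/(h·4πr_o²) = 1/(10.4×4π×0.449²) = 0.03795 K/W
R_total = 0.03812 K/W
Q = ΔT/R_total = 178/0.03812

Q ≈ 4670 W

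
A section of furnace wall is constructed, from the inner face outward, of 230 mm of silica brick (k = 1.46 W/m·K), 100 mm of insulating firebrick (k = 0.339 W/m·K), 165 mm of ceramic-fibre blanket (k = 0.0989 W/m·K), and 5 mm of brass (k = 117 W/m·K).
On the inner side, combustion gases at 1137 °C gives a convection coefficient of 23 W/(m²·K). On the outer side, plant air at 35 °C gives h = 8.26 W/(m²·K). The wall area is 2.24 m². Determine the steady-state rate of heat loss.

Q ≈ 1080 W

Model the wall as resistances in series:
R_inner film = 1/(h_i·A) = 1/(23×2.24) = 0.01941 K/W
R_silica brick = L/(kA) = 0.23/(1.46×2.24) = 0.07033 K/W
R_insulating firebrick = L/(kA) = 0.1/(0.339×2.24) = 0.1317 K/W
R_ceramic-fibre blanket = L/(kA) = 0.165/(0.0989×2.24) = 0.7448 K/W
R_brass = L/(kA) = 0.005/(117×2.24) = 1.908×10^-5 K/W
R_outer film = 1/(h_o·A) = 1/(8.26×2.24) = 0.05405 K/W
R_total = 1.02 K/W
Q = ΔT / R_total = 1102 / 1.02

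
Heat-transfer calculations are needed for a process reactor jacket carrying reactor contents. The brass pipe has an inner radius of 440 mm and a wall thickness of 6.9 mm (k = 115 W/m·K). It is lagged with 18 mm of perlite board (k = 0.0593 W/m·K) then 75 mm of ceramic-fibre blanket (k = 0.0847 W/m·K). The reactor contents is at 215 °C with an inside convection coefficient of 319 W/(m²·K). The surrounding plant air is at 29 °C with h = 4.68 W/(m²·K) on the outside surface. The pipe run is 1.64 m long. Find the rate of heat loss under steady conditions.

Q ≈ 676 W

Treating each annulus and film as a series resistance:
R_inner film = 1/(h_i·2πr₁L) = 1/(319×2π×0.44×1.64) = 6.914×10^-4 K/W
R_brass pipe wall = ln(446.9/440)/(2π×115×1.64) = 1.313×10^-5 K/W
R_perlite board = ln(464.9/446.9)/(2π×0.0593×1.64) = 0.06462 K/W
R_ceramic-fibre blanket = ln(539.9/464.9)/(2π×0.0847×1.64) = 0.1714 K/W
R_outer film = 1/(h_o·2πr_oL) = 1/(4.68×2π×0.5399×1.64) = 0.03841 K/W
R_total = 0.2751 K/W
Q = ΔT/R_total = 186/0.2751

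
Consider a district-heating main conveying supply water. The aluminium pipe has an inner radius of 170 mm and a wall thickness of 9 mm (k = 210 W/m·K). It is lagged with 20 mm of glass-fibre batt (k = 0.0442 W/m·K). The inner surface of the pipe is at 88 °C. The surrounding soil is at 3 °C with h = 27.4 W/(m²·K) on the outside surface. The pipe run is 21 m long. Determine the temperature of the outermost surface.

T ≈ 9.04 °C

For a radial system each layer contributes R = ln(r_out/r_in)/(2πkL); films add R = 1/(hA).
R_aluminium pipe wall = ln(179/170)/(2π×210×21) = 1.862×10^-6 K/W
R_glass-fibre batt = ln(199/179)/(2π×0.0442×21) = 0.01816 K/W
R_outer film = 1/(h_o·2πr_oL) = 1/(27.4×2π×0.199×21) = 0.00139 K/W
R_total = 0.01955 K/W
Q = ΔT/R_total = 85/0.01955
Q = 4350 W
T_interface = T_inner − Q·ΣR(inner→interface) = 88 − 4350×0.01816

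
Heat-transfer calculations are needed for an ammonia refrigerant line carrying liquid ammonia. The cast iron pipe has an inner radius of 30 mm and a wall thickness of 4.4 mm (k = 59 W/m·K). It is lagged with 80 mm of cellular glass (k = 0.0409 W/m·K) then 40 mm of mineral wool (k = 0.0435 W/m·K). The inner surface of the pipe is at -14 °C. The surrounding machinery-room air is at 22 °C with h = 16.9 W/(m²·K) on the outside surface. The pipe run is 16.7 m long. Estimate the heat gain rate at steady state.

Q ≈ 103 W

For a radial system each layer contributes R = ln(r_out/r_in)/(2πkL); films add R = 1/(hA).
R_cast iron pipe wall = ln(34.4/30)/(2π×59×16.7) = 2.211×10^-5 K/W
R_cellular glass = ln(114.4/34.4)/(2π×0.0409×16.7) = 0.28 K/W
R_mineral wool = ln(154.4/114.4)/(2π×0.0435×16.7) = 0.06569 K/W
R_outer film = 1/(h_o·2πr_oL) = 1/(16.9×2π×0.1544×16.7) = 0.003652 K/W
R_total = 0.3494 K/W
Q = ΔT/R_total = 36/0.3494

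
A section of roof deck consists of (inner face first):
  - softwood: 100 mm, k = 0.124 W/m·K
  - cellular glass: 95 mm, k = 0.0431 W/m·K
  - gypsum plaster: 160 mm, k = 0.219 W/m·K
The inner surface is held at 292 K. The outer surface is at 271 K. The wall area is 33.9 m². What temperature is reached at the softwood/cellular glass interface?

Treating each layer as a thermal resistance in series:
R_softwood = L/(kA) = 0.1/(0.124×33.9) = 0.02379 K/W
R_cellular glass = L/(kA) = 0.095/(0.0431×33.9) = 0.06502 K/W
R_gypsum plaster = L/(kA) = 0.16/(0.219×33.9) = 0.02155 K/W
R_total = 0.1104 K/W;  Q = ΔT/R_total = 21/0.1104 = 190.3 W
T_interface = T_inner − Q·ΣR(inner→interface) = 292 − 190×0.02379

T ≈ 287 K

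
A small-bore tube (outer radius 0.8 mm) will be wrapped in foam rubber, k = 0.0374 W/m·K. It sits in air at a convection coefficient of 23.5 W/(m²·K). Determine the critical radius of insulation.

r_cr ≈ 1.59 mm

For a cylinder r_cr = k/h = 0.0374/23.5
r_cr = 1.59 mm; since the bare radius (0.8 mm) is below r_cr, adding a thin layer of insulation will *increase* heat loss.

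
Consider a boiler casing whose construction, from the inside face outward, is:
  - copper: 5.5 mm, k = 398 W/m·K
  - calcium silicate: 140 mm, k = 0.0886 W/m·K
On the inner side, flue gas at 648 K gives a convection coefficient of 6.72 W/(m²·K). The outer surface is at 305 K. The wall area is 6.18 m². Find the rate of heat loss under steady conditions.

Series thermal resistances:
R_inner film = 1/(h_i·A) = 1/(6.72×6.18) = 0.02408 K/W
R_copper = L/(kA) = 0.0055/(398×6.18) = 2.236×10^-6 K/W
R_calcium silicate = L/(kA) = 0.14/(0.0886×6.18) = 0.2557 K/W
R_total = 0.2798 K/W
Q = ΔT / R_total = 343 / 0.2798

Q ≈ 1230 W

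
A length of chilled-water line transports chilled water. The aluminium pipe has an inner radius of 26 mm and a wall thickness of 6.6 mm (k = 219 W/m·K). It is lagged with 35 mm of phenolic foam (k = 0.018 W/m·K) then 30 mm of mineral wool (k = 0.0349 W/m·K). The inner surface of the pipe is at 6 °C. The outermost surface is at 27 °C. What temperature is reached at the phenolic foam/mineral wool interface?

Treating each annulus and film as a series resistance:
R_aluminium pipe wall = ln(32.6/26)/(2π×219×1) = 1.644×10^-4 K/W
R_phenolic foam = ln(67.6/32.6)/(2π×0.018×1) = 6.448 K/W
R_mineral wool = ln(97.6/67.6)/(2π×0.0349×1) = 1.675 K/W
R_total = 8.123 K/W
Q = ΔT/R_total = 21/8.123
Q = 2.59 W/m
T_interface = T_inner + Q·ΣR(inner→interface) = 6 + 2.59×6.449

T ≈ 22.7 °C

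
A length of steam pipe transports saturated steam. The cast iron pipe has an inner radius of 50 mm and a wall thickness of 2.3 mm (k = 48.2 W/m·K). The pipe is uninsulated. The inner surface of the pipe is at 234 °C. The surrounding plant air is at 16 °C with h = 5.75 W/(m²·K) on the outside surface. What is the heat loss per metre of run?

Treating each annulus and film as a series resistance:
R_cast iron pipe wall = ln(52.3/50)/(2π×48.2×1) = 1.485×10^-4 K/W
R_outer film = 1/(h_o·2πr_oL) = 1/(5.75×2π×0.0523×1) = 0.5292 K/W
R_total = 0.5294 K/W
Q = ΔT/R_total = 218/0.5294

q′ ≈ 412 W/m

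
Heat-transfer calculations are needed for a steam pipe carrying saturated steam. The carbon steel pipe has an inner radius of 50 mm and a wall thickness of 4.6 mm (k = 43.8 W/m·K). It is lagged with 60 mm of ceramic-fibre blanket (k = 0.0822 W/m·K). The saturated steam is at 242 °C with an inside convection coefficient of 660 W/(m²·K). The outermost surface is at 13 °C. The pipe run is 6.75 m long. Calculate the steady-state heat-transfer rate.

Radial resistances (cylindrical: R_cond = ln(r_o/r_i)/(2πkL), R_conv = 1/(h·2πrL)):
R_inner film = 1/(h_i·2πr₁L) = 1/(660×2π×0.05×6.75) = 7.145×10^-4 K/W
R_carbon steel pipe wall = ln(54.6/50)/(2π×43.8×6.75) = 4.738×10^-5 K/W
R_ceramic-fibre blanket = ln(114.6/54.6)/(2π×0.0822×6.75) = 0.2127 K/W
R_total = 0.2134 K/W
Q = ΔT/R_total = 229/0.2134

Q ≈ 1070 W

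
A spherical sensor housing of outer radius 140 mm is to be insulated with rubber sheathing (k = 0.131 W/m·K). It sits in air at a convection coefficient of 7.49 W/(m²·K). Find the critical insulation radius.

For a sphere r_cr = 2k/h = 2×0.131/7.49
r_cr = 35 mm; since the bare radius (140 mm) is above r_cr, any added insulation will reduce heat loss.

r_cr ≈ 35 mm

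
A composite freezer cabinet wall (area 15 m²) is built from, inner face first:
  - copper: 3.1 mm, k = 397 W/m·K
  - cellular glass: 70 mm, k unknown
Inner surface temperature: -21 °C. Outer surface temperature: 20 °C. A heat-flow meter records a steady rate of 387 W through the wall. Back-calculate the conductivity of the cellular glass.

Series thermal resistances:
R_copper = L/(kA) = 0.0031/(397×15) = 5.206×10^-7 K/W
Sum of known resistances R_other = 5.206×10^-7 K/W
Total R = ΔT/Q = 41/387 = 0.1059 K/W
R_cellular glass = R_total − R_other = 0.1059 K/W
k = L/(R·A) = 0.07/(0.1059×15)

k ≈ 0.044 W/(m·K)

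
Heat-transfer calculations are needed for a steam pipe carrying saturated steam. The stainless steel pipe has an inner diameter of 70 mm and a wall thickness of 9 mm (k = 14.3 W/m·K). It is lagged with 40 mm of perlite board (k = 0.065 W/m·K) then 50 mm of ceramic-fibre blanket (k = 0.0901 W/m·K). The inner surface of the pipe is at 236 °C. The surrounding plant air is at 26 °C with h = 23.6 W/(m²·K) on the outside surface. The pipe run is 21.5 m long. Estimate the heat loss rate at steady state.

Cylindrical conduction, so R = ln(r₂/r₁)/(2πkL) per layer, in series:
R_stainless steel pipe wall = ln(44/35)/(2π×14.3×21.5) = 1.185×10^-4 K/W
R_perlite board = ln(84/44)/(2π×0.065×21.5) = 0.07364 K/W
R_ceramic-fibre blanket = ln(134/84)/(2π×0.0901×21.5) = 0.03837 K/W
R_outer film = 1/(h_o·2πr_oL) = 1/(23.6×2π×0.134×21.5) = 0.002341 K/W
R_total = 0.1145 K/W
Q = ΔT/R_total = 210/0.1145

Q ≈ 1830 W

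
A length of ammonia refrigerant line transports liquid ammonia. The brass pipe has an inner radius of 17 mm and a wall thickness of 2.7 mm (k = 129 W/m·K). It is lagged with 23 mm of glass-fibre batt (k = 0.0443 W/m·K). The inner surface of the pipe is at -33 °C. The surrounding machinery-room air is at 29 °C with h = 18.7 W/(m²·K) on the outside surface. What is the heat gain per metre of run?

Cylindrical conduction, so R = ln(r₂/r₁)/(2πkL) per layer, in series:
R_brass pipe wall = ln(19.7/17)/(2π×129×1) = 1.819×10^-4 K/W
R_glass-fibre batt = ln(42.7/19.7)/(2π×0.0443×1) = 2.779 K/W
R_outer film = 1/(h_o·2πr_oL) = 1/(18.7×2π×0.0427×1) = 0.1993 K/W
R_total = 2.979 K/W
Q = ΔT/R_total = 62/2.979

q′ ≈ 20.8 W/m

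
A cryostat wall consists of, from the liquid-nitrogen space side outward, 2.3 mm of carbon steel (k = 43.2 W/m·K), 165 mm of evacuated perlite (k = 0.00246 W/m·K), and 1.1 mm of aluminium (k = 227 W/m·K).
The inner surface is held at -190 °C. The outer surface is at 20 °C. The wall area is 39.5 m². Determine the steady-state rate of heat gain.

Q ≈ 124 W

Using the resistance-network approach (series):
R_carbon steel = L/(kA) = 0.0023/(43.2×39.5) = 1.348×10^-6 K/W
R_evacuated perlite = L/(kA) = 0.165/(0.00246×39.5) = 1.698 K/W
R_aluminium = L/(kA) = 0.0011/(227×39.5) = 1.227×10^-7 K/W
R_total = 1.698 K/W
Q = ΔT / R_total = 210 / 1.698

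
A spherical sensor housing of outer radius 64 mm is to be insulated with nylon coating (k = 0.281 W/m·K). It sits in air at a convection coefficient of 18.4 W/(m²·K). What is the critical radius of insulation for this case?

r_cr ≈ 30.5 mm

For a sphere r_cr = 2k/h = 2×0.281/18.4
r_cr = 30.5 mm; since the bare radius (64 mm) is above r_cr, any added insulation will reduce heat loss.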